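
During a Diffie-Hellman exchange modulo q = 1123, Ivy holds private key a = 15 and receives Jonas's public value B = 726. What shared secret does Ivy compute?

Shared key K = 726^15 mod 1123.
726^1 ≡ 726 (mod 1123)
726^2 = (726^1)^2 ≡ 726^2 = 527076 ≡ 389 (mod 1123)
726^4 = (726^2)^2 ≡ 389^2 = 151321 ≡ 839 (mod 1123)
726^8 = (726^4)^2 ≡ 839^2 = 703921 ≡ 923 (mod 1123)
726^15 = 726^8 · 726^4 · 726^2 · 726^1 ≡ 923 · 839 · 389 · 726 ≡ 151 (mod 1123).

151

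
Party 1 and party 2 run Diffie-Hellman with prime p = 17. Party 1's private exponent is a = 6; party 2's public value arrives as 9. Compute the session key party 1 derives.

4

Shared key K = 9^6 mod 17.
9^1 ≡ 9 (mod 17)
9^2 = (9^1)^2 ≡ 9^2 = 81 ≡ 13 (mod 17)
9^4 = (9^2)^2 ≡ 13^2 = 169 ≡ 16 (mod 17)
9^6 = 9^4 · 9^2 ≡ 16 · 13 ≡ 4 (mod 17).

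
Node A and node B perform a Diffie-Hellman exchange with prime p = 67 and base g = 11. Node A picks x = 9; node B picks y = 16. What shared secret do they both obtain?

62

Node B sends B = g^y mod p = 11^16 mod 67.
11^1 ≡ 11 (mod 67)
11^2 = (11^1)^2 ≡ 11^2 = 121 ≡ 54 (mod 67)
11^4 = (11^2)^2 ≡ 54^2 = 2916 ≡ 35 (mod 67)
11^8 = (11^4)^2 ≡ 35^2 = 1225 ≡ 19 (mod 67)
11^16 = (11^8)^2 ≡ 19^2 = 361 ≡ 26 (mod 67)
So B = 26. Node A then computes K = B^x mod p = 26^9 mod 67.
26^1 ≡ 26 (mod 67)
26^2 = (26^1)^2 ≡ 26^2 = 676 ≡ 6 (mod 67)
26^4 = (26^2)^2 ≡ 6^2 = 36 ≡ 36 (mod 67)
26^8 = (26^4)^2 ≡ 36^2 = 1296 ≡ 23 (mod 67)
26^9 = 26^8 · 26^1 ≡ 23 · 26 ≡ 62 (mod 67).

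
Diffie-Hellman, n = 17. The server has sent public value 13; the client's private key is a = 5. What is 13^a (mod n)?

Shared key K = 13^5 mod 17.
13^1 ≡ 13 (mod 17)
13^2 = (13^1)^2 ≡ 13^2 = 169 ≡ 16 (mod 17)
13^4 = (13^2)^2 ≡ 16^2 = 256 ≡ 1 (mod 17)
13^5 = 13^4 · 13^1 ≡ 1 · 13 ≡ 13 (mod 17).

13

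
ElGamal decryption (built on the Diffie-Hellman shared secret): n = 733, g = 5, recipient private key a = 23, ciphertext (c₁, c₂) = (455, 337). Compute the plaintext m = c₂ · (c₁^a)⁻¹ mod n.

508

Shared mask s = c₁^a mod n = 455^23 mod 733.
455^1 ≡ 455 (mod 733)
455^2 = (455^1)^2 ≡ 455^2 = 207025 ≡ 319 (mod 733)
455^4 = (455^2)^2 ≡ 319^2 = 101761 ≡ 607 (mod 733)
455^8 = (455^4)^2 ≡ 607^2 = 368449 ≡ 483 (mod 733)
455^16 = (455^8)^2 ≡ 483^2 = 233289 ≡ 195 (mod 733)
455^23 = 455^16 · 455^4 · 455^2 · 455^1 ≡ 195 · 607 · 319 · 455 ≡ 207 (mod 733).
So s = 207; s⁻¹ ≡ 517 (mod 733).
m = c₂ · s⁻¹ mod 733 = 337 · 517 mod 733 = 508.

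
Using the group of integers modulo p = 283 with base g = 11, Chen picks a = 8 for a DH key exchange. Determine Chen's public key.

248

Public value = 11^{8} \pmod{283}.
11^1 ≡ 11 (mod 283)
11^2 = (11^1)^2 ≡ 11^2 = 121 ≡ 121 (mod 283)
11^4 = (11^2)^2 ≡ 121^2 = 14641 ≡ 208 (mod 283)
11^8 = (11^4)^2 ≡ 208^2 = 43264 ≡ 248 (mod 283)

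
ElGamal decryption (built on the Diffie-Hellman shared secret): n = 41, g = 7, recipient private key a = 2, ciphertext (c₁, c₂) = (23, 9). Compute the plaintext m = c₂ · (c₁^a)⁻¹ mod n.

Shared mask s = c₁^a mod n = 23^2 mod 41.
23^1 ≡ 23 (mod 41)
23^2 = (23^1)^2 ≡ 23^2 = 529 ≡ 37 (mod 41)
So s = 37; s⁻¹ ≡ 10 (mod 41).
m = c₂ · s⁻¹ mod 41 = 9 · 10 mod 41 = 8.

8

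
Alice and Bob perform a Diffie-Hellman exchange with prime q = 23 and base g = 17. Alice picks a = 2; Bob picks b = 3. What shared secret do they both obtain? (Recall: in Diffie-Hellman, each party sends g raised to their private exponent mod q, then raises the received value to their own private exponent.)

Bob sends B = g^b mod q = 17^3 mod 23.
17^1 ≡ 17 (mod 23)
17^2 = (17^1)^2 ≡ 17^2 = 289 ≡ 13 (mod 23)
17^3 = 17^2 · 17^1 ≡ 13 · 17 ≡ 14 (mod 23).
So B = 14. Alice then computes K = B^a mod q = 14^2 mod 23.
14^1 ≡ 14 (mod 23)
14^2 = (14^1)^2 ≡ 14^2 = 196 ≡ 12 (mod 23)

12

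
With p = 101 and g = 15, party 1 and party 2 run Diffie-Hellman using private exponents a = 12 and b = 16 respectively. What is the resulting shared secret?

37

Party 2 sends B = g^b mod p = 15^16 mod 101.
15^1 ≡ 15 (mod 101)
15^2 = (15^1)^2 ≡ 15^2 = 225 ≡ 23 (mod 101)
15^4 = (15^2)^2 ≡ 23^2 = 529 ≡ 24 (mod 101)
15^8 = (15^4)^2 ≡ 24^2 = 576 ≡ 71 (mod 101)
15^16 = (15^8)^2 ≡ 71^2 = 5041 ≡ 92 (mod 101)
So B = 92. Party 1 then computes K = B^a mod p = 92^12 mod 101.
92^1 ≡ 92 (mod 101)
92^2 = (92^1)^2 ≡ 92^2 = 8464 ≡ 81 (mod 101)
92^4 = (92^2)^2 ≡ 81^2 = 6561 ≡ 97 (mod 101)
92^8 = (92^4)^2 ≡ 97^2 = 9409 ≡ 16 (mod 101)
92^12 = 92^8 · 92^4 ≡ 16 · 97 ≡ 37 (mod 101).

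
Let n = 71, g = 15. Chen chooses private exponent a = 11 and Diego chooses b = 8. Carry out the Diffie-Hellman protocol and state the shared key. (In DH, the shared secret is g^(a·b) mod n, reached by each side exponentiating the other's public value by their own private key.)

50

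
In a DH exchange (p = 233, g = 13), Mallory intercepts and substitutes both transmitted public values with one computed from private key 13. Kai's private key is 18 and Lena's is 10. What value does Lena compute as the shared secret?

196

Lena receives Mallory's public value M = 13^13 mod 233 instead of the honest one.
13^1 ≡ 13 (mod 233)
13^2 = (13^1)^2 ≡ 13^2 = 169 ≡ 169 (mod 233)
13^4 = (13^2)^2 ≡ 169^2 = 28561 ≡ 135 (mod 233)
13^8 = (13^4)^2 ≡ 135^2 = 18225 ≡ 51 (mod 233)
13^13 = 13^8 · 13^4 · 13^1 ≡ 51 · 135 · 13 ≡ 33 (mod 233).
So M = 33. Lena computes K = M^10 mod 233.
33^1 ≡ 33 (mod 233)
33^2 = (33^1)^2 ≡ 33^2 = 1089 ≡ 157 (mod 233)
33^4 = (33^2)^2 ≡ 157^2 = 24649 ≡ 184 (mod 233)
33^8 = (33^4)^2 ≡ 184^2 = 33856 ≡ 71 (mod 233)
33^10 = 33^8 · 33^2 ≡ 71 · 157 ≡ 196 (mod 233).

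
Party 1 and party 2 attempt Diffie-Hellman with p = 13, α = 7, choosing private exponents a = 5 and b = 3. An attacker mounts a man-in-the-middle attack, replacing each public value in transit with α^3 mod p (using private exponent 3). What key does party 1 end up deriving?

5

Party 1 receives an attacker's public value M = 7^3 mod 13 instead of the honest one.
7^1 ≡ 7 (mod 13)
7^2 = (7^1)^2 ≡ 7^2 = 49 ≡ 10 (mod 13)
7^3 = 7^2 · 7^1 ≡ 10 · 7 ≡ 5 (mod 13).
So M = 5. Party 1 computes K = M^5 mod 13.
5^1 ≡ 5 (mod 13)
5^2 = (5^1)^2 ≡ 5^2 = 25 ≡ 12 (mod 13)
5^4 = (5^2)^2 ≡ 12^2 = 144 ≡ 1 (mod 13)
5^5 = 5^4 · 5^1 ≡ 1 · 5 ≡ 5 (mod 13).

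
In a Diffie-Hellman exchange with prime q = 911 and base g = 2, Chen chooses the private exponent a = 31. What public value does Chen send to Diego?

657

Public value = 2^31 (mod 911).
2^1 ≡ 2 (mod 911)
2^2 = (2^1)^2 ≡ 2^2 = 4 ≡ 4 (mod 911)
2^4 = (2^2)^2 ≡ 4^2 = 16 ≡ 16 (mod 911)
2^8 = (2^4)^2 ≡ 16^2 = 256 ≡ 256 (mod 911)
2^16 = (2^8)^2 ≡ 256^2 = 65536 ≡ 855 (mod 911)
2^31 = 2^16 · 2^8 · 2^4 · 2^2 · 2^1 ≡ 855 · 256 · 16 · 4 · 2 ≡ 657 (mod 911).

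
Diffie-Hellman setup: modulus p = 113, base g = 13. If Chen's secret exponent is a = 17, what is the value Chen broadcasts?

Public value = 13^17 mod 113.
13^1 ≡ 13 (mod 113)
13^2 = (13^1)^2 ≡ 13^2 = 169 ≡ 56 (mod 113)
13^4 = (13^2)^2 ≡ 56^2 = 3136 ≡ 85 (mod 113)
13^8 = (13^4)^2 ≡ 85^2 = 7225 ≡ 106 (mod 113)
13^16 = (13^8)^2 ≡ 106^2 = 11236 ≡ 49 (mod 113)
13^17 = 13^16 · 13^1 ≡ 49 · 13 ≡ 72 (mod 113).

72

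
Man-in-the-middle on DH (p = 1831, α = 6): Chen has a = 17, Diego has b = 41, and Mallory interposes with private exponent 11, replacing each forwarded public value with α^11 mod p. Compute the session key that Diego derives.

Diego receives Mallory's public value M = 6^11 mod 1831 instead of the honest one.
6^1 ≡ 6 (mod 1831)
6^2 = (6^1)^2 ≡ 6^2 = 36 ≡ 36 (mod 1831)
6^4 = (6^2)^2 ≡ 36^2 = 1296 ≡ 1296 (mod 1831)
6^8 = (6^4)^2 ≡ 1296^2 = 1679616 ≡ 589 (mod 1831)
6^11 = 6^8 · 6^2 · 6^1 ≡ 589 · 36 · 6 ≡ 885 (mod 1831).
So M = 885. Diego computes K = M^41 mod 1831.
885^1 ≡ 885 (mod 1831)
885^2 = (885^1)^2 ≡ 885^2 = 783225 ≡ 1388 (mod 1831)
885^4 = (885^2)^2 ≡ 1388^2 = 1926544 ≡ 332 (mod 1831)
885^8 = (885^4)^2 ≡ 332^2 = 110224 ≡ 364 (mod 1831)
885^16 = (885^8)^2 ≡ 364^2 = 132496 ≡ 664 (mod 1831)
885^32 = (885^16)^2 ≡ 664^2 = 440896 ≡ 1456 (mod 1831)
885^41 = 885^32 · 885^8 · 885^1 ≡ 1456 · 364 · 885 ≡ 1387 (mod 1831).

1387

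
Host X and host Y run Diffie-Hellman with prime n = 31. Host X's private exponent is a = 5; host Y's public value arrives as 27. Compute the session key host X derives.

30

Shared key K = 27^5 mod 31.
27^1 ≡ 27 (mod 31)
27^2 = (27^1)^2 ≡ 27^2 = 729 ≡ 16 (mod 31)
27^4 = (27^2)^2 ≡ 16^2 = 256 ≡ 8 (mod 31)
27^5 = 27^4 · 27^1 ≡ 8 · 27 ≡ 30 (mod 31).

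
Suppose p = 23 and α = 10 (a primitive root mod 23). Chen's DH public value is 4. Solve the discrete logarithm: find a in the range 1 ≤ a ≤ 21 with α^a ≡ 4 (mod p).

Try successive powers of 10 modulo 23:
10^1 ≡ 10
10^2 ≡ 8
10^3 ≡ 11
10^4 ≡ 18
10^5 ≡ 19
10^6 ≡ 6
10^7 ≡ 14
10^8 ≡ 2
10^9 ≡ 20
10^10 ≡ 16
10^11 ≡ 22
10^12 ≡ 13
10^13 ≡ 15
10^14 ≡ 12
10^15 ≡ 5
10^16 ≡ 4
Found: a = 16.

16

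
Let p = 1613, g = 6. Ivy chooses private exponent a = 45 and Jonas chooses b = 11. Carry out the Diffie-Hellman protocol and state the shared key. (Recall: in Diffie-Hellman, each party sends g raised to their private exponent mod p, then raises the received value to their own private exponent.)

1529

Jonas sends B = g^b mod p = 6^11 mod 1613.
6^1 ≡ 6 (mod 1613)
6^2 = (6^1)^2 ≡ 6^2 = 36 ≡ 36 (mod 1613)
6^4 = (6^2)^2 ≡ 36^2 = 1296 ≡ 1296 (mod 1613)
6^8 = (6^4)^2 ≡ 1296^2 = 1679616 ≡ 483 (mod 1613)
6^11 = 6^8 · 6^2 · 6^1 ≡ 483 · 36 · 6 ≡ 1096 (mod 1613).
So B = 1096. Ivy then computes K = B^a mod p = 1096^45 mod 1613.
1096^1 ≡ 1096 (mod 1613)
1096^2 = (1096^1)^2 ≡ 1096^2 = 1201216 ≡ 1144 (mod 1613)
1096^4 = (1096^2)^2 ≡ 1144^2 = 1308736 ≡ 593 (mod 1613)
1096^8 = (1096^4)^2 ≡ 593^2 = 351649 ≡ 15 (mod 1613)
1096^16 = (1096^8)^2 ≡ 15^2 = 225 ≡ 225 (mod 1613)
1096^32 = (1096^16)^2 ≡ 225^2 = 50625 ≡ 622 (mod 1613)
1096^45 = 1096^32 · 1096^8 · 1096^4 · 1096^1 ≡ 622 · 15 · 593 · 1096 ≡ 1529 (mod 1613).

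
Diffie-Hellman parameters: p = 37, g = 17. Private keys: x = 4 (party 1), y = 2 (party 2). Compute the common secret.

33

Party 2 sends B = g^y mod p = 17^2 mod 37.
17^1 ≡ 17 (mod 37)
17^2 = (17^1)^2 ≡ 17^2 = 289 ≡ 30 (mod 37)
So B = 30. Party 1 then computes K = B^x mod p = 30^4 mod 37.
30^1 ≡ 30 (mod 37)
30^2 = (30^1)^2 ≡ 30^2 = 900 ≡ 12 (mod 37)
30^4 = (30^2)^2 ≡ 12^2 = 144 ≡ 33 (mod 37)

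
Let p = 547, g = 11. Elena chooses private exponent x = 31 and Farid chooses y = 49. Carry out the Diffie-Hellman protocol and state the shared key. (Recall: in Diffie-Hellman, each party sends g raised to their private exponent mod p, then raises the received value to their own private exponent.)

217

Farid sends B = g^y mod p = 11^49 mod 547.
11^1 ≡ 11 (mod 547)
11^2 = (11^1)^2 ≡ 11^2 = 121 ≡ 121 (mod 547)
11^4 = (11^2)^2 ≡ 121^2 = 14641 ≡ 419 (mod 547)
11^8 = (11^4)^2 ≡ 419^2 = 175561 ≡ 521 (mod 547)
11^16 = (11^8)^2 ≡ 521^2 = 271441 ≡ 129 (mod 547)
11^32 = (11^16)^2 ≡ 129^2 = 16641 ≡ 231 (mod 547)
11^49 = 11^32 · 11^16 · 11^1 ≡ 231 · 129 · 11 ≡ 136 (mod 547).
So B = 136. Elena then computes K = B^x mod p = 136^31 mod 547.
136^1 ≡ 136 (mod 547)
136^2 = (136^1)^2 ≡ 136^2 = 18496 ≡ 445 (mod 547)
136^4 = (136^2)^2 ≡ 445^2 = 198025 ≡ 11 (mod 547)
136^8 = (136^4)^2 ≡ 11^2 = 121 ≡ 121 (mod 547)
136^16 = (136^8)^2 ≡ 121^2 = 14641 ≡ 419 (mod 547)
136^31 = 136^16 · 136^8 · 136^4 · 136^2 · 136^1 ≡ 419 · 121 · 11 · 445 · 136 ≡ 217 (mod 547).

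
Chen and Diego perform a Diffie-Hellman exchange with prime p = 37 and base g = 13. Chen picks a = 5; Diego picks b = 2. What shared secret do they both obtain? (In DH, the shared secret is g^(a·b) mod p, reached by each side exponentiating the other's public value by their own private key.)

4

Chen sends A = g^a mod p = 13^5 mod 37.
13^1 ≡ 13 (mod 37)
13^2 = (13^1)^2 ≡ 13^2 = 169 ≡ 21 (mod 37)
13^4 = (13^2)^2 ≡ 21^2 = 441 ≡ 34 (mod 37)
13^5 = 13^4 · 13^1 ≡ 34 · 13 ≡ 35 (mod 37).
So A = 35. Diego then computes K = A^b mod p = 35^2 mod 37.
35^1 ≡ 35 (mod 37)
35^2 = (35^1)^2 ≡ 35^2 = 1225 ≡ 4 (mod 37)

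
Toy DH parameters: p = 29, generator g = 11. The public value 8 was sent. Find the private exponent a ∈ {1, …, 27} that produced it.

27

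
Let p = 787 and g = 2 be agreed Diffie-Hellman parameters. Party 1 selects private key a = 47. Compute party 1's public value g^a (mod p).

Public value = 2^47 (mod 787).
2^1 ≡ 2 (mod 787)
2^2 = (2^1)^2 ≡ 2^2 = 4 ≡ 4 (mod 787)
2^4 = (2^2)^2 ≡ 4^2 = 16 ≡ 16 (mod 787)
2^8 = (2^4)^2 ≡ 16^2 = 256 ≡ 256 (mod 787)
2^16 = (2^8)^2 ≡ 256^2 = 65536 ≡ 215 (mod 787)
2^32 = (2^16)^2 ≡ 215^2 = 46225 ≡ 579 (mod 787)
2^47 = 2^32 · 2^8 · 2^4 · 2^2 · 2^1 ≡ 579 · 256 · 16 · 4 · 2 ≡ 463 (mod 787).

463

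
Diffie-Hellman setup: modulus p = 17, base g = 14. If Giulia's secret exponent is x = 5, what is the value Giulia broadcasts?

12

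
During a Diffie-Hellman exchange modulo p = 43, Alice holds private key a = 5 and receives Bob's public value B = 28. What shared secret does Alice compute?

Shared key K = 28^5 mod 43.
28^1 ≡ 28 (mod 43)
28^2 = (28^1)^2 ≡ 28^2 = 784 ≡ 10 (mod 43)
28^4 = (28^2)^2 ≡ 10^2 = 100 ≡ 14 (mod 43)
28^5 = 28^4 · 28^1 ≡ 14 · 28 ≡ 5 (mod 43).

5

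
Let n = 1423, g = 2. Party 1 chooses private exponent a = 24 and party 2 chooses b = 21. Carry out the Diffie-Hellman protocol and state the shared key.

98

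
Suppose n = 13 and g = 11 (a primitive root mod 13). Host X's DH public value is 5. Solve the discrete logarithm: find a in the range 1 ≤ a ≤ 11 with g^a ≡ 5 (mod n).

3

Try successive powers of 11 modulo 13:
11^1 ≡ 11
11^2 ≡ 4
11^3 ≡ 5
Found: a = 3.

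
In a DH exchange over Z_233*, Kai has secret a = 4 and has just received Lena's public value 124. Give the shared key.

4

Shared key K = 124^4 mod 233.
124^1 ≡ 124 (mod 233)
124^2 = (124^1)^2 ≡ 124^2 = 15376 ≡ 231 (mod 233)
124^4 = (124^2)^2 ≡ 231^2 = 53361 ≡ 4 (mod 233)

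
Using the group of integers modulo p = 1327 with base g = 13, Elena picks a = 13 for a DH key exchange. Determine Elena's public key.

104

Public value = 13^13 (mod 1327).
13^1 ≡ 13 (mod 1327)
13^2 = (13^1)^2 ≡ 13^2 = 169 ≡ 169 (mod 1327)
13^4 = (13^2)^2 ≡ 169^2 = 28561 ≡ 694 (mod 1327)
13^8 = (13^4)^2 ≡ 694^2 = 481636 ≡ 1262 (mod 1327)
13^13 = 13^8 · 13^4 · 13^1 ≡ 1262 · 694 · 13 ≡ 104 (mod 1327).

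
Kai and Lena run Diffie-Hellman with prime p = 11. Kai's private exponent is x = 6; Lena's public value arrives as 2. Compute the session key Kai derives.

Shared key K = 2^6 mod 11.
2^1 ≡ 2 (mod 11)
2^2 = (2^1)^2 ≡ 2^2 = 4 ≡ 4 (mod 11)
2^4 = (2^2)^2 ≡ 4^2 = 16 ≡ 5 (mod 11)
2^6 = 2^4 · 2^2 ≡ 5 · 4 ≡ 9 (mod 11).

9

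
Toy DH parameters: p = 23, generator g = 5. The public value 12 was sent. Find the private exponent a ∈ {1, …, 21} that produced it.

20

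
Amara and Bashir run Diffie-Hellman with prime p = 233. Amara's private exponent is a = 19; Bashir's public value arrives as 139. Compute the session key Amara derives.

88

Shared key K = 139^19 mod 233.
139^1 ≡ 139 (mod 233)
139^2 = (139^1)^2 ≡ 139^2 = 19321 ≡ 215 (mod 233)
139^4 = (139^2)^2 ≡ 215^2 = 46225 ≡ 91 (mod 233)
139^8 = (139^4)^2 ≡ 91^2 = 8281 ≡ 126 (mod 233)
139^16 = (139^8)^2 ≡ 126^2 = 15876 ≡ 32 (mod 233)
139^19 = 139^16 · 139^2 · 139^1 ≡ 32 · 215 · 139 ≡ 88 (mod 233).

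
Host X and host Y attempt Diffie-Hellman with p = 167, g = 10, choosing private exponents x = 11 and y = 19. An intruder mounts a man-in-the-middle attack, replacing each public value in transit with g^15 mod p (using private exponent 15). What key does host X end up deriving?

Host X receives an intruder's public value M = 10^15 mod 167 instead of the honest one.
10^1 ≡ 10 (mod 167)
10^2 = (10^1)^2 ≡ 10^2 = 100 ≡ 100 (mod 167)
10^4 = (10^2)^2 ≡ 100^2 = 10000 ≡ 147 (mod 167)
10^8 = (10^4)^2 ≡ 147^2 = 21609 ≡ 66 (mod 167)
10^15 = 10^8 · 10^4 · 10^2 · 10^1 ≡ 66 · 147 · 100 · 10 ≡ 135 (mod 167).
So M = 135. Host X computes K = M^11 mod 167.
135^1 ≡ 135 (mod 167)
135^2 = (135^1)^2 ≡ 135^2 = 18225 ≡ 22 (mod 167)
135^4 = (135^2)^2 ≡ 22^2 = 484 ≡ 150 (mod 167)
135^8 = (135^4)^2 ≡ 150^2 = 22500 ≡ 122 (mod 167)
135^11 = 135^8 · 135^2 · 135^1 ≡ 122 · 22 · 135 ≡ 117 (mod 167).

117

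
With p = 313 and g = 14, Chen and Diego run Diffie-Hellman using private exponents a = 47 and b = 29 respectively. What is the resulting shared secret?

Chen sends A = g^a mod p = 14^47 mod 313.
14^1 ≡ 14 (mod 313)
14^2 = (14^1)^2 ≡ 14^2 = 196 ≡ 196 (mod 313)
14^4 = (14^2)^2 ≡ 196^2 = 38416 ≡ 230 (mod 313)
14^8 = (14^4)^2 ≡ 230^2 = 52900 ≡ 3 (mod 313)
14^16 = (14^8)^2 ≡ 3^2 = 9 ≡ 9 (mod 313)
14^32 = (14^16)^2 ≡ 9^2 = 81 ≡ 81 (mod 313)
14^47 = 14^32 · 14^8 · 14^4 · 14^2 · 14^1 ≡ 81 · 3 · 230 · 196 · 14 ≡ 298 (mod 313).
So A = 298. Diego then computes K = A^b mod p = 298^29 mod 313.
298^1 ≡ 298 (mod 313)
298^2 = (298^1)^2 ≡ 298^2 = 88804 ≡ 225 (mod 313)
298^4 = (298^2)^2 ≡ 225^2 = 50625 ≡ 232 (mod 313)
298^8 = (298^4)^2 ≡ 232^2 = 53824 ≡ 301 (mod 313)
298^16 = (298^8)^2 ≡ 301^2 = 90601 ≡ 144 (mod 313)
298^29 = 298^16 · 298^8 · 298^4 · 298^1 ≡ 144 · 301 · 232 · 298 ≡ 84 (mod 313).

84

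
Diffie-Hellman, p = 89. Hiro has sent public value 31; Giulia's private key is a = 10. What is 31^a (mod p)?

80

Shared key K = 31^10 mod 89.
31^1 ≡ 31 (mod 89)
31^2 = (31^1)^2 ≡ 31^2 = 961 ≡ 71 (mod 89)
31^4 = (31^2)^2 ≡ 71^2 = 5041 ≡ 57 (mod 89)
31^8 = (31^4)^2 ≡ 57^2 = 3249 ≡ 45 (mod 89)
31^10 = 31^8 · 31^2 ≡ 45 · 71 ≡ 80 (mod 89).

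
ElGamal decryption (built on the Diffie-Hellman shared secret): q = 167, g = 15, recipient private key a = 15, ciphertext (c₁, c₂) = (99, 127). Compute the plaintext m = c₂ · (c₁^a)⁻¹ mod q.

7

Shared mask s = c₁^a mod q = 99^15 mod 167.
99^1 ≡ 99 (mod 167)
99^2 = (99^1)^2 ≡ 99^2 = 9801 ≡ 115 (mod 167)
99^4 = (99^2)^2 ≡ 115^2 = 13225 ≡ 32 (mod 167)
99^8 = (99^4)^2 ≡ 32^2 = 1024 ≡ 22 (mod 167)
99^15 = 99^8 · 99^4 · 99^2 · 99^1 ≡ 22 · 32 · 115 · 99 ≡ 42 (mod 167).
So s = 42; s⁻¹ ≡ 4 (mod 167).
m = c₂ · s⁻¹ mod 167 = 127 · 4 mod 167 = 7.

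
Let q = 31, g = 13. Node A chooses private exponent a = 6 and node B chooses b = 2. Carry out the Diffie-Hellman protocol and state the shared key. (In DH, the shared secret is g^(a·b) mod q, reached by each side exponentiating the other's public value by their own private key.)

Node A sends A = g^a mod q = 13^6 mod 31.
13^1 ≡ 13 (mod 31)
13^2 = (13^1)^2 ≡ 13^2 = 169 ≡ 14 (mod 31)
13^4 = (13^2)^2 ≡ 14^2 = 196 ≡ 10 (mod 31)
13^6 = 13^4 · 13^2 ≡ 10 · 14 ≡ 16 (mod 31).
So A = 16. Node B then computes K = A^b mod q = 16^2 mod 31.
16^1 ≡ 16 (mod 31)
16^2 = (16^1)^2 ≡ 16^2 = 256 ≡ 8 (mod 31)

8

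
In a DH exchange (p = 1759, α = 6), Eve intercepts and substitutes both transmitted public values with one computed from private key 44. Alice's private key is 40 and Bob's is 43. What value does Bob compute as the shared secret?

Bob receives Eve's public value M = 6^44 mod 1759 instead of the honest one.
6^1 ≡ 6 (mod 1759)
6^2 = (6^1)^2 ≡ 6^2 = 36 ≡ 36 (mod 1759)
6^4 = (6^2)^2 ≡ 36^2 = 1296 ≡ 1296 (mod 1759)
6^8 = (6^4)^2 ≡ 1296^2 = 1679616 ≡ 1530 (mod 1759)
6^16 = (6^8)^2 ≡ 1530^2 = 2340900 ≡ 1430 (mod 1759)
6^32 = (6^16)^2 ≡ 1430^2 = 2044900 ≡ 942 (mod 1759)
6^44 = 6^32 · 6^8 · 6^4 ≡ 942 · 1530 · 1296 ≡ 1414 (mod 1759).
So M = 1414. Bob computes K = M^43 mod 1759.
1414^1 ≡ 1414 (mod 1759)
1414^2 = (1414^1)^2 ≡ 1414^2 = 1999396 ≡ 1172 (mod 1759)
1414^4 = (1414^2)^2 ≡ 1172^2 = 1373584 ≡ 1564 (mod 1759)
1414^8 = (1414^4)^2 ≡ 1564^2 = 2446096 ≡ 1086 (mod 1759)
1414^16 = (1414^8)^2 ≡ 1086^2 = 1179396 ≡ 866 (mod 1759)
1414^32 = (1414^16)^2 ≡ 866^2 = 749956 ≡ 622 (mod 1759)
1414^43 = 1414^32 · 1414^8 · 1414^2 · 1414^1 ≡ 622 · 1086 · 1172 · 1414 ≡ 1244 (mod 1759).

1244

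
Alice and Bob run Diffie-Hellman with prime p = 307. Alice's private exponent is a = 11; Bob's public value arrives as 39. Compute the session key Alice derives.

25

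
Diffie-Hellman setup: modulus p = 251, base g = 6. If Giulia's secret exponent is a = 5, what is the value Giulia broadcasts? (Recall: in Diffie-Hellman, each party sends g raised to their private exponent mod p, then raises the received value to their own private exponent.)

246

Public value = 6^5 mod 251.
6^1 ≡ 6 (mod 251)
6^2 = (6^1)^2 ≡ 6^2 = 36 ≡ 36 (mod 251)
6^4 = (6^2)^2 ≡ 36^2 = 1296 ≡ 41 (mod 251)
6^5 = 6^4 · 6^1 ≡ 41 · 6 ≡ 246 (mod 251).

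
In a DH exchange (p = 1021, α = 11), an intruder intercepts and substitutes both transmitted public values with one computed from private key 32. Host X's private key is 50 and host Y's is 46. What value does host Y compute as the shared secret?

612

Host Y receives an intruder's public value M = 11^32 mod 1021 instead of the honest one.
11^1 ≡ 11 (mod 1021)
11^2 = (11^1)^2 ≡ 11^2 = 121 ≡ 121 (mod 1021)
11^4 = (11^2)^2 ≡ 121^2 = 14641 ≡ 347 (mod 1021)
11^8 = (11^4)^2 ≡ 347^2 = 120409 ≡ 952 (mod 1021)
11^16 = (11^8)^2 ≡ 952^2 = 906304 ≡ 677 (mod 1021)
11^32 = (11^16)^2 ≡ 677^2 = 458329 ≡ 921 (mod 1021)
So M = 921. Host Y computes K = M^46 mod 1021.
921^1 ≡ 921 (mod 1021)
921^2 = (921^1)^2 ≡ 921^2 = 848241 ≡ 811 (mod 1021)
921^4 = (921^2)^2 ≡ 811^2 = 657721 ≡ 197 (mod 1021)
921^8 = (921^4)^2 ≡ 197^2 = 38809 ≡ 11 (mod 1021)
921^16 = (921^8)^2 ≡ 11^2 = 121 ≡ 121 (mod 1021)
921^32 = (921^16)^2 ≡ 121^2 = 14641 ≡ 347 (mod 1021)
921^46 = 921^32 · 921^8 · 921^4 · 921^2 ≡ 347 · 11 · 197 · 811 ≡ 612 (mod 1021).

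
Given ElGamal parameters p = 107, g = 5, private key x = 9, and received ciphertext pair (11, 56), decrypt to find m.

Shared mask s = c₁^x mod p = 11^9 mod 107.
11^1 ≡ 11 (mod 107)
11^2 = (11^1)^2 ≡ 11^2 = 121 ≡ 14 (mod 107)
11^4 = (11^2)^2 ≡ 14^2 = 196 ≡ 89 (mod 107)
11^8 = (11^4)^2 ≡ 89^2 = 7921 ≡ 3 (mod 107)
11^9 = 11^8 · 11^1 ≡ 3 · 11 ≡ 33 (mod 107).
So s = 33; s⁻¹ ≡ 13 (mod 107).
m = c₂ · s⁻¹ mod 107 = 56 · 13 mod 107 = 86.

86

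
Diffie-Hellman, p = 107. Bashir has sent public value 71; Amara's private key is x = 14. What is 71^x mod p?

76

Shared key K = 71^14 mod 107.
71^1 ≡ 71 (mod 107)
71^2 = (71^1)^2 ≡ 71^2 = 5041 ≡ 12 (mod 107)
71^4 = (71^2)^2 ≡ 12^2 = 144 ≡ 37 (mod 107)
71^8 = (71^4)^2 ≡ 37^2 = 1369 ≡ 85 (mod 107)
71^14 = 71^8 · 71^4 · 71^2 ≡ 85 · 37 · 12 ≡ 76 (mod 107).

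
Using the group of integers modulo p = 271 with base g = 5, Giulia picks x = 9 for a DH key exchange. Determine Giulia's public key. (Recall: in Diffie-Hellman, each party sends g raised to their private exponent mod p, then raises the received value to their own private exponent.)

28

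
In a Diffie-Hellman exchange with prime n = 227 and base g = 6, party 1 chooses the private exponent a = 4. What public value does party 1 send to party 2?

Public value = 6^4 mod 227.
6^1 ≡ 6 (mod 227)
6^2 = (6^1)^2 ≡ 6^2 = 36 ≡ 36 (mod 227)
6^4 = (6^2)^2 ≡ 36^2 = 1296 ≡ 161 (mod 227)

161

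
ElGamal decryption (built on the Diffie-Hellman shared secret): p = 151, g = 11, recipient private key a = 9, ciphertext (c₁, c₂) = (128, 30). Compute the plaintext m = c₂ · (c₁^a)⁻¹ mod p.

117

Shared mask s = c₁^a mod p = 128^9 mod 151.
128^1 ≡ 128 (mod 151)
128^2 = (128^1)^2 ≡ 128^2 = 16384 ≡ 76 (mod 151)
128^4 = (128^2)^2 ≡ 76^2 = 5776 ≡ 38 (mod 151)
128^8 = (128^4)^2 ≡ 38^2 = 1444 ≡ 85 (mod 151)
128^9 = 128^8 · 128^1 ≡ 85 · 128 ≡ 8 (mod 151).
So s = 8; s⁻¹ ≡ 19 (mod 151).
m = c₂ · s⁻¹ mod 151 = 30 · 19 mod 151 = 117.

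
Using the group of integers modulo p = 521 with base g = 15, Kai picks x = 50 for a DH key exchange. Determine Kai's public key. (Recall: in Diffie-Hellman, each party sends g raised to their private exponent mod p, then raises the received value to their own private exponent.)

Public value = 15^50 mod 521.
15^1 ≡ 15 (mod 521)
15^2 = (15^1)^2 ≡ 15^2 = 225 ≡ 225 (mod 521)
15^4 = (15^2)^2 ≡ 225^2 = 50625 ≡ 88 (mod 521)
15^8 = (15^4)^2 ≡ 88^2 = 7744 ≡ 450 (mod 521)
15^16 = (15^8)^2 ≡ 450^2 = 202500 ≡ 352 (mod 521)
15^32 = (15^16)^2 ≡ 352^2 = 123904 ≡ 427 (mod 521)
15^50 = 15^32 · 15^16 · 15^2 ≡ 427 · 352 · 225 ≡ 290 (mod 521).

290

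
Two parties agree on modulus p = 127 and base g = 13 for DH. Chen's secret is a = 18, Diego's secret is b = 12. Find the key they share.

Chen sends A = g^a mod p = 13^18 mod 127.
13^1 ≡ 13 (mod 127)
13^2 = (13^1)^2 ≡ 13^2 = 169 ≡ 42 (mod 127)
13^4 = (13^2)^2 ≡ 42^2 = 1764 ≡ 113 (mod 127)
13^8 = (13^4)^2 ≡ 113^2 = 12769 ≡ 69 (mod 127)
13^16 = (13^8)^2 ≡ 69^2 = 4761 ≡ 62 (mod 127)
13^18 = 13^16 · 13^2 ≡ 62 · 42 ≡ 64 (mod 127).
So A = 64. Diego then computes K = A^b mod p = 64^12 mod 127.
64^1 ≡ 64 (mod 127)
64^2 = (64^1)^2 ≡ 64^2 = 4096 ≡ 32 (mod 127)
64^4 = (64^2)^2 ≡ 32^2 = 1024 ≡ 8 (mod 127)
64^8 = (64^4)^2 ≡ 8^2 = 64 ≡ 64 (mod 127)
64^12 = 64^8 · 64^4 ≡ 64 · 8 ≡ 4 (mod 127).

4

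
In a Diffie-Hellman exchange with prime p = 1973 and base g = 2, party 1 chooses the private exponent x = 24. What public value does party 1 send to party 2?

Public value = 2^24 mod 1973.
2^1 ≡ 2 (mod 1973)
2^2 = (2^1)^2 ≡ 2^2 = 4 ≡ 4 (mod 1973)
2^4 = (2^2)^2 ≡ 4^2 = 16 ≡ 16 (mod 1973)
2^8 = (2^4)^2 ≡ 16^2 = 256 ≡ 256 (mod 1973)
2^16 = (2^8)^2 ≡ 256^2 = 65536 ≡ 427 (mod 1973)
2^24 = 2^16 · 2^8 ≡ 427 · 256 ≡ 797 (mod 1973).

797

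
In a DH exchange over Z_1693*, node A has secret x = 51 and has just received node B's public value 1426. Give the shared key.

177

Shared key K = 1426^51 mod 1693.
1426^1 ≡ 1426 (mod 1693)
1426^2 = (1426^1)^2 ≡ 1426^2 = 2033476 ≡ 183 (mod 1693)
1426^4 = (1426^2)^2 ≡ 183^2 = 33489 ≡ 1322 (mod 1693)
1426^8 = (1426^4)^2 ≡ 1322^2 = 1747684 ≡ 508 (mod 1693)
1426^16 = (1426^8)^2 ≡ 508^2 = 258064 ≡ 728 (mod 1693)
1426^32 = (1426^16)^2 ≡ 728^2 = 529984 ≡ 75 (mod 1693)
1426^51 = 1426^32 · 1426^16 · 1426^2 · 1426^1 ≡ 75 · 728 · 183 · 1426 ≡ 177 (mod 1693).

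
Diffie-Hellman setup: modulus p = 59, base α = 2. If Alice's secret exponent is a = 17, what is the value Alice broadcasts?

33

Public value = 2^{17} \pmod{59}.
2^1 ≡ 2 (mod 59)
2^2 = (2^1)^2 ≡ 2^2 = 4 ≡ 4 (mod 59)
2^4 = (2^2)^2 ≡ 4^2 = 16 ≡ 16 (mod 59)
2^8 = (2^4)^2 ≡ 16^2 = 256 ≡ 20 (mod 59)
2^16 = (2^8)^2 ≡ 20^2 = 400 ≡ 46 (mod 59)
2^17 = 2^16 · 2^1 ≡ 46 · 2 ≡ 33 (mod 59).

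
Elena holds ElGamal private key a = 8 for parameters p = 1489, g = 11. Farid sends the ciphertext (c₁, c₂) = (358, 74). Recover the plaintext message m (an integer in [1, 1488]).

524

Shared mask s = c₁^a mod p = 358^8 mod 1489.
358^1 ≡ 358 (mod 1489)
358^2 = (358^1)^2 ≡ 358^2 = 128164 ≡ 110 (mod 1489)
358^4 = (358^2)^2 ≡ 110^2 = 12100 ≡ 188 (mod 1489)
358^8 = (358^4)^2 ≡ 188^2 = 35344 ≡ 1097 (mod 1489)
So s = 1097; s⁻¹ ≡ 490 (mod 1489).
m = c₂ · s⁻¹ mod 1489 = 74 · 490 mod 1489 = 524.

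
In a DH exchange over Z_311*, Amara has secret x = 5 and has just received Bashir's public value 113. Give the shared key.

225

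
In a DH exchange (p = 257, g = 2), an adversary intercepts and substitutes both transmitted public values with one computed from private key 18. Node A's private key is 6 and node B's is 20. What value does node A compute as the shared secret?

241

Node A receives an adversary's public value M = 2^18 mod 257 instead of the honest one.
2^1 ≡ 2 (mod 257)
2^2 = (2^1)^2 ≡ 2^2 = 4 ≡ 4 (mod 257)
2^4 = (2^2)^2 ≡ 4^2 = 16 ≡ 16 (mod 257)
2^8 = (2^4)^2 ≡ 16^2 = 256 ≡ 256 (mod 257)
2^16 = (2^8)^2 ≡ 256^2 = 65536 ≡ 1 (mod 257)
2^18 = 2^16 · 2^2 ≡ 1 · 4 ≡ 4 (mod 257).
So M = 4. Node A computes K = M^6 mod 257.
4^1 ≡ 4 (mod 257)
4^2 = (4^1)^2 ≡ 4^2 = 16 ≡ 16 (mod 257)
4^4 = (4^2)^2 ≡ 16^2 = 256 ≡ 256 (mod 257)
4^6 = 4^4 · 4^2 ≡ 256 · 16 ≡ 241 (mod 257).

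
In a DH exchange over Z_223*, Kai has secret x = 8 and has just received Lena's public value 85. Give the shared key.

76

Shared key K = 85^8 mod 223.
85^1 ≡ 85 (mod 223)
85^2 = (85^1)^2 ≡ 85^2 = 7225 ≡ 89 (mod 223)
85^4 = (85^2)^2 ≡ 89^2 = 7921 ≡ 116 (mod 223)
85^8 = (85^4)^2 ≡ 116^2 = 13456 ≡ 76 (mod 223)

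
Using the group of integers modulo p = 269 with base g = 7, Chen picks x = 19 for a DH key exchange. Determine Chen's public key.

234

Public value = 7^19 mod 269.
7^1 ≡ 7 (mod 269)
7^2 = (7^1)^2 ≡ 7^2 = 49 ≡ 49 (mod 269)
7^4 = (7^2)^2 ≡ 49^2 = 2401 ≡ 249 (mod 269)
7^8 = (7^4)^2 ≡ 249^2 = 62001 ≡ 131 (mod 269)
7^16 = (7^8)^2 ≡ 131^2 = 17161 ≡ 214 (mod 269)
7^19 = 7^16 · 7^2 · 7^1 ≡ 214 · 49 · 7 ≡ 234 (mod 269).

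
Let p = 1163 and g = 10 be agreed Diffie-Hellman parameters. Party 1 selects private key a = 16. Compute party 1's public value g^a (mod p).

993

Public value = 10^16 (mod 1163).
10^1 ≡ 10 (mod 1163)
10^2 = (10^1)^2 ≡ 10^2 = 100 ≡ 100 (mod 1163)
10^4 = (10^2)^2 ≡ 100^2 = 10000 ≡ 696 (mod 1163)
10^8 = (10^4)^2 ≡ 696^2 = 484416 ≡ 608 (mod 1163)
10^16 = (10^8)^2 ≡ 608^2 = 369664 ≡ 993 (mod 1163)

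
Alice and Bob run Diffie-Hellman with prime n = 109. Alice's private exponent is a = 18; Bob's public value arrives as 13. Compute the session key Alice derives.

64

Shared key K = 13^18 mod 109.
13^1 ≡ 13 (mod 109)
13^2 = (13^1)^2 ≡ 13^2 = 169 ≡ 60 (mod 109)
13^4 = (13^2)^2 ≡ 60^2 = 3600 ≡ 3 (mod 109)
13^8 = (13^4)^2 ≡ 3^2 = 9 ≡ 9 (mod 109)
13^16 = (13^8)^2 ≡ 9^2 = 81 ≡ 81 (mod 109)
13^18 = 13^16 · 13^2 ≡ 81 · 60 ≡ 64 (mod 109).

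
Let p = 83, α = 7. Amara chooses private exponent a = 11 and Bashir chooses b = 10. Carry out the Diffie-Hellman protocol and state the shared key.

Amara sends A = α^a mod p = 7^11 mod 83.
7^1 ≡ 7 (mod 83)
7^2 = (7^1)^2 ≡ 7^2 = 49 ≡ 49 (mod 83)
7^4 = (7^2)^2 ≡ 49^2 = 2401 ≡ 77 (mod 83)
7^8 = (7^4)^2 ≡ 77^2 = 5929 ≡ 36 (mod 83)
7^11 = 7^8 · 7^2 · 7^1 ≡ 36 · 49 · 7 ≡ 64 (mod 83).
So A = 64. Bashir then computes K = A^b mod p = 64^10 mod 83.
64^1 ≡ 64 (mod 83)
64^2 = (64^1)^2 ≡ 64^2 = 4096 ≡ 29 (mod 83)
64^4 = (64^2)^2 ≡ 29^2 = 841 ≡ 11 (mod 83)
64^8 = (64^4)^2 ≡ 11^2 = 121 ≡ 38 (mod 83)
64^10 = 64^8 · 64^2 ≡ 38 · 29 ≡ 23 (mod 83).

23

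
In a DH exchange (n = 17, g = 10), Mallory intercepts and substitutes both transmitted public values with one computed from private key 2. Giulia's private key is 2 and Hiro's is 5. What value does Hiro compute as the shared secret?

Hiro receives Mallory's public value M = 10^2 mod 17 instead of the honest one.
10^1 ≡ 10 (mod 17)
10^2 = (10^1)^2 ≡ 10^2 = 100 ≡ 15 (mod 17)
So M = 15. Hiro computes K = M^5 mod 17.
15^1 ≡ 15 (mod 17)
15^2 = (15^1)^2 ≡ 15^2 = 225 ≡ 4 (mod 17)
15^4 = (15^2)^2 ≡ 4^2 = 16 ≡ 16 (mod 17)
15^5 = 15^4 · 15^1 ≡ 16 · 15 ≡ 2 (mod 17).

2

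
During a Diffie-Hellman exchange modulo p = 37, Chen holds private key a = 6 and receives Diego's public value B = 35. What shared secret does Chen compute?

Shared key K = 35^6 mod 37.
35^1 ≡ 35 (mod 37)
35^2 = (35^1)^2 ≡ 35^2 = 1225 ≡ 4 (mod 37)
35^4 = (35^2)^2 ≡ 4^2 = 16 ≡ 16 (mod 37)
35^6 = 35^4 · 35^2 ≡ 16 · 4 ≡ 27 (mod 37).

27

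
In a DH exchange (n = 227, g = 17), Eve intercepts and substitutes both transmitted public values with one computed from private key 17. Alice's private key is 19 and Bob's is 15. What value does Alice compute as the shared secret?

Alice receives Eve's public value M = 17^17 mod 227 instead of the honest one.
17^1 ≡ 17 (mod 227)
17^2 = (17^1)^2 ≡ 17^2 = 289 ≡ 62 (mod 227)
17^4 = (17^2)^2 ≡ 62^2 = 3844 ≡ 212 (mod 227)
17^8 = (17^4)^2 ≡ 212^2 = 44944 ≡ 225 (mod 227)
17^16 = (17^8)^2 ≡ 225^2 = 50625 ≡ 4 (mod 227)
17^17 = 17^16 · 17^1 ≡ 4 · 17 ≡ 68 (mod 227).
So M = 68. Alice computes K = M^19 mod 227.
68^1 ≡ 68 (mod 227)
68^2 = (68^1)^2 ≡ 68^2 = 4624 ≡ 84 (mod 227)
68^4 = (68^2)^2 ≡ 84^2 = 7056 ≡ 19 (mod 227)
68^8 = (68^4)^2 ≡ 19^2 = 361 ≡ 134 (mod 227)
68^16 = (68^8)^2 ≡ 134^2 = 17956 ≡ 23 (mod 227)
68^19 = 68^16 · 68^2 · 68^1 ≡ 23 · 84 · 68 ≡ 170 (mod 227).

170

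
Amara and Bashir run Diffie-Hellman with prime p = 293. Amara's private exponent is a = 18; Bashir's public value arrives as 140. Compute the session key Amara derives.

Shared key K = 140^18 mod 293.
140^1 ≡ 140 (mod 293)
140^2 = (140^1)^2 ≡ 140^2 = 19600 ≡ 262 (mod 293)
140^4 = (140^2)^2 ≡ 262^2 = 68644 ≡ 82 (mod 293)
140^8 = (140^4)^2 ≡ 82^2 = 6724 ≡ 278 (mod 293)
140^16 = (140^8)^2 ≡ 278^2 = 77284 ≡ 225 (mod 293)
140^18 = 140^16 · 140^2 ≡ 225 · 262 ≡ 57 (mod 293).

57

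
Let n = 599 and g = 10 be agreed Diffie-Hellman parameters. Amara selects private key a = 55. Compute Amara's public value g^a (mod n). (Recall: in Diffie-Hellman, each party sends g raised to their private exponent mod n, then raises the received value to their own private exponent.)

Public value = 10^55 (mod 599).
10^1 ≡ 10 (mod 599)
10^2 = (10^1)^2 ≡ 10^2 = 100 ≡ 100 (mod 599)
10^4 = (10^2)^2 ≡ 100^2 = 10000 ≡ 416 (mod 599)
10^8 = (10^4)^2 ≡ 416^2 = 173056 ≡ 544 (mod 599)
10^16 = (10^8)^2 ≡ 544^2 = 295936 ≡ 30 (mod 599)
10^32 = (10^16)^2 ≡ 30^2 = 900 ≡ 301 (mod 599)
10^55 = 10^32 · 10^16 · 10^4 · 10^2 · 10^1 ≡ 301 · 30 · 416 · 100 · 10 ≡ 52 (mod 599).

52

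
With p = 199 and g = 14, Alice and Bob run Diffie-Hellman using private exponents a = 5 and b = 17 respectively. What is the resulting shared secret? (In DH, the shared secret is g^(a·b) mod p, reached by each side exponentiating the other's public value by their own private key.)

100

Bob sends B = g^b mod p = 14^17 mod 199.
14^1 ≡ 14 (mod 199)
14^2 = (14^1)^2 ≡ 14^2 = 196 ≡ 196 (mod 199)
14^4 = (14^2)^2 ≡ 196^2 = 38416 ≡ 9 (mod 199)
14^8 = (14^4)^2 ≡ 9^2 = 81 ≡ 81 (mod 199)
14^16 = (14^8)^2 ≡ 81^2 = 6561 ≡ 193 (mod 199)
14^17 = 14^16 · 14^1 ≡ 193 · 14 ≡ 115 (mod 199).
So B = 115. Alice then computes K = B^a mod p = 115^5 mod 199.
115^1 ≡ 115 (mod 199)
115^2 = (115^1)^2 ≡ 115^2 = 13225 ≡ 91 (mod 199)
115^4 = (115^2)^2 ≡ 91^2 = 8281 ≡ 122 (mod 199)
115^5 = 115^4 · 115^1 ≡ 122 · 115 ≡ 100 (mod 199).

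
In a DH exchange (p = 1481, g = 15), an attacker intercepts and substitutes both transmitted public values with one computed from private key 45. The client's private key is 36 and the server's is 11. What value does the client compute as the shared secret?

186

The client receives an attacker's public value M = 15^45 mod 1481 instead of the honest one.
15^1 ≡ 15 (mod 1481)
15^2 = (15^1)^2 ≡ 15^2 = 225 ≡ 225 (mod 1481)
15^4 = (15^2)^2 ≡ 225^2 = 50625 ≡ 271 (mod 1481)
15^8 = (15^4)^2 ≡ 271^2 = 73441 ≡ 872 (mod 1481)
15^16 = (15^8)^2 ≡ 872^2 = 760384 ≡ 631 (mod 1481)
15^32 = (15^16)^2 ≡ 631^2 = 398161 ≡ 1253 (mod 1481)
15^45 = 15^32 · 15^8 · 15^4 · 15^1 ≡ 1253 · 872 · 271 · 15 ≡ 584 (mod 1481).
So M = 584. The client computes K = M^36 mod 1481.
584^1 ≡ 584 (mod 1481)
584^2 = (584^1)^2 ≡ 584^2 = 341056 ≡ 426 (mod 1481)
584^4 = (584^2)^2 ≡ 426^2 = 181476 ≡ 794 (mod 1481)
584^8 = (584^4)^2 ≡ 794^2 = 630436 ≡ 1011 (mod 1481)
584^16 = (584^8)^2 ≡ 1011^2 = 1022121 ≡ 231 (mod 1481)
584^32 = (584^16)^2 ≡ 231^2 = 53361 ≡ 45 (mod 1481)
584^36 = 584^32 · 584^4 ≡ 45 · 794 ≡ 186 (mod 1481).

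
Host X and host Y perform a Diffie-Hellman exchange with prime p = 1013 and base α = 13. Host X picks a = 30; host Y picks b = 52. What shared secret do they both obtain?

Host X sends A = α^a mod p = 13^30 mod 1013.
13^1 ≡ 13 (mod 1013)
13^2 = (13^1)^2 ≡ 13^2 = 169 ≡ 169 (mod 1013)
13^4 = (13^2)^2 ≡ 169^2 = 28561 ≡ 197 (mod 1013)
13^8 = (13^4)^2 ≡ 197^2 = 38809 ≡ 315 (mod 1013)
13^16 = (13^8)^2 ≡ 315^2 = 99225 ≡ 964 (mod 1013)
13^30 = 13^16 · 13^8 · 13^4 · 13^2 ≡ 964 · 315 · 197 · 169 ≡ 224 (mod 1013).
So A = 224. Host Y then computes K = A^b mod p = 224^52 mod 1013.
224^1 ≡ 224 (mod 1013)
224^2 = (224^1)^2 ≡ 224^2 = 50176 ≡ 539 (mod 1013)
224^4 = (224^2)^2 ≡ 539^2 = 290521 ≡ 803 (mod 1013)
224^8 = (224^4)^2 ≡ 803^2 = 644809 ≡ 541 (mod 1013)
224^16 = (224^8)^2 ≡ 541^2 = 292681 ≡ 937 (mod 1013)
224^32 = (224^16)^2 ≡ 937^2 = 877969 ≡ 711 (mod 1013)
224^52 = 224^32 · 224^16 · 224^4 ≡ 711 · 937 · 803 ≡ 947 (mod 1013).

947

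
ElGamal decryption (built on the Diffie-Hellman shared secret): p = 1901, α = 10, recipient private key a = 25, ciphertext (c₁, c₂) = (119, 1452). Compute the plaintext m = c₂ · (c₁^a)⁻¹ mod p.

Shared mask s = c₁^a mod p = 119^25 mod 1901.
119^1 ≡ 119 (mod 1901)
119^2 = (119^1)^2 ≡ 119^2 = 14161 ≡ 854 (mod 1901)
119^4 = (119^2)^2 ≡ 854^2 = 729316 ≡ 1233 (mod 1901)
119^8 = (119^4)^2 ≡ 1233^2 = 1520289 ≡ 1390 (mod 1901)
119^16 = (119^8)^2 ≡ 1390^2 = 1932100 ≡ 684 (mod 1901)
119^25 = 119^16 · 119^8 · 119^1 ≡ 684 · 1390 · 119 ≡ 524 (mod 1901).
So s = 524; s⁻¹ ≡ 156 (mod 1901).
m = c₂ · s⁻¹ mod 1901 = 1452 · 156 mod 1901 = 293.

293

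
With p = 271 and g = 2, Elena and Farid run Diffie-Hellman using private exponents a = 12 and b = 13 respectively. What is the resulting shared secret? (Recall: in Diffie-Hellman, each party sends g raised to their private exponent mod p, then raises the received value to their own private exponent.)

154

Elena sends A = g^a mod p = 2^12 mod 271.
2^1 ≡ 2 (mod 271)
2^2 = (2^1)^2 ≡ 2^2 = 4 ≡ 4 (mod 271)
2^4 = (2^2)^2 ≡ 4^2 = 16 ≡ 16 (mod 271)
2^8 = (2^4)^2 ≡ 16^2 = 256 ≡ 256 (mod 271)
2^12 = 2^8 · 2^4 ≡ 256 · 16 ≡ 31 (mod 271).
So A = 31. Farid then computes K = A^b mod p = 31^13 mod 271.
31^1 ≡ 31 (mod 271)
31^2 = (31^1)^2 ≡ 31^2 = 961 ≡ 148 (mod 271)
31^4 = (31^2)^2 ≡ 148^2 = 21904 ≡ 224 (mod 271)
31^8 = (31^4)^2 ≡ 224^2 = 50176 ≡ 41 (mod 271)
31^13 = 31^8 · 31^4 · 31^1 ≡ 41 · 224 · 31 ≡ 154 (mod 271).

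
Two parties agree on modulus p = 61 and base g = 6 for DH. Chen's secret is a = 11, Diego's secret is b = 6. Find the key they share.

52

Diego sends B = g^b mod p = 6^6 mod 61.
6^1 ≡ 6 (mod 61)
6^2 = (6^1)^2 ≡ 6^2 = 36 ≡ 36 (mod 61)
6^4 = (6^2)^2 ≡ 36^2 = 1296 ≡ 15 (mod 61)
6^6 = 6^4 · 6^2 ≡ 15 · 36 ≡ 52 (mod 61).
So B = 52. Chen then computes K = B^a mod p = 52^11 mod 61.
52^1 ≡ 52 (mod 61)
52^2 = (52^1)^2 ≡ 52^2 = 2704 ≡ 20 (mod 61)
52^4 = (52^2)^2 ≡ 20^2 = 400 ≡ 34 (mod 61)
52^8 = (52^4)^2 ≡ 34^2 = 1156 ≡ 58 (mod 61)
52^11 = 52^8 · 52^2 · 52^1 ≡ 58 · 20 · 52 ≡ 52 (mod 61).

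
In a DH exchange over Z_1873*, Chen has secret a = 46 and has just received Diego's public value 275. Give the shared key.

1724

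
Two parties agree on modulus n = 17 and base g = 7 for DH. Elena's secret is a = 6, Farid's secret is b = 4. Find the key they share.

Farid sends B = g^b mod n = 7^4 mod 17.
7^1 ≡ 7 (mod 17)
7^2 = (7^1)^2 ≡ 7^2 = 49 ≡ 15 (mod 17)
7^4 = (7^2)^2 ≡ 15^2 = 225 ≡ 4 (mod 17)
So B = 4. Elena then computes K = B^a mod n = 4^6 mod 17.
4^1 ≡ 4 (mod 17)
4^2 = (4^1)^2 ≡ 4^2 = 16 ≡ 16 (mod 17)
4^4 = (4^2)^2 ≡ 16^2 = 256 ≡ 1 (mod 17)
4^6 = 4^4 · 4^2 ≡ 1 · 16 ≡ 16 (mod 17).

16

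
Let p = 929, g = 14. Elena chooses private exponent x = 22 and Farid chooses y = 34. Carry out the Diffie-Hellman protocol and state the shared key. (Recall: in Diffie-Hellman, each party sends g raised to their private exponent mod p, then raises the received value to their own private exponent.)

Elena sends A = g^x mod p = 14^22 mod 929.
14^1 ≡ 14 (mod 929)
14^2 = (14^1)^2 ≡ 14^2 = 196 ≡ 196 (mod 929)
14^4 = (14^2)^2 ≡ 196^2 = 38416 ≡ 327 (mod 929)
14^8 = (14^4)^2 ≡ 327^2 = 106929 ≡ 94 (mod 929)
14^16 = (14^8)^2 ≡ 94^2 = 8836 ≡ 475 (mod 929)
14^22 = 14^16 · 14^4 · 14^2 ≡ 475 · 327 · 196 ≡ 370 (mod 929).
So A = 370. Farid then computes K = A^y mod p = 370^34 mod 929.
370^1 ≡ 370 (mod 929)
370^2 = (370^1)^2 ≡ 370^2 = 136900 ≡ 337 (mod 929)
370^4 = (370^2)^2 ≡ 337^2 = 113569 ≡ 231 (mod 929)
370^8 = (370^4)^2 ≡ 231^2 = 53361 ≡ 408 (mod 929)
370^16 = (370^8)^2 ≡ 408^2 = 166464 ≡ 173 (mod 929)
370^32 = (370^16)^2 ≡ 173^2 = 29929 ≡ 201 (mod 929)
370^34 = 370^32 · 370^2 ≡ 201 · 337 ≡ 849 (mod 929).

849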